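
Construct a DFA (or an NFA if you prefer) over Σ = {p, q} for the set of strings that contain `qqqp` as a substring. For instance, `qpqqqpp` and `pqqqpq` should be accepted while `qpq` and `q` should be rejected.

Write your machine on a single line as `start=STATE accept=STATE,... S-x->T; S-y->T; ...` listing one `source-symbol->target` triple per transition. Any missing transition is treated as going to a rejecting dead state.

start=s0; accept=s4; s0-p->s0; s0-q->s1; s1-p->s0; s1-q->s2; s2-p->s0; s2-q->s3; s3-p->s4; s3-q->s3; s4-p->s4; s4-q->s4

States s0..s3 record the length of the longest prefix of `qqqp` that matches the current input suffix. Reaching s4 means `qqqp` has been seen, and we stay there forever. Accept from s4.
With 5 states:
        p   q  
>  s0   s0  s1 
   s1   s0  s2 
   s2   s0  s3 
   s3   s4  s3 
 * s4   s4  s4 
(> = start, * = accepting)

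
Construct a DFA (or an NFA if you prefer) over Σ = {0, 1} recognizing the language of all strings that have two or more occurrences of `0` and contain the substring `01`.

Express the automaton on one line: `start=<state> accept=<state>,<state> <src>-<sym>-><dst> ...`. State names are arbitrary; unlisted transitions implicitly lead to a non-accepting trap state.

Handle the two conditions separately and then intersect. The first has 4 states tracking the count of `0`s, saturating at 3; the second has 3 states tracking whether and how much of `01` has been seen. A product state is a pair (one from each), accepting exactly when both do.
A 7-state machine:
       0  1 
>  A   B  A 
   B   C  D 
   C   E  F 
   D   F  D 
   E   E  G 
 * F   G  F 
 * G   G  G 
(> = start, * = accepting)

start=A accept=F,G A-0->B A-1->A B-0->C B-1->D C-0->E C-1->F D-0->F D-1->D E-0->E E-1->G F-0->G F-1->F G-0->G G-1->G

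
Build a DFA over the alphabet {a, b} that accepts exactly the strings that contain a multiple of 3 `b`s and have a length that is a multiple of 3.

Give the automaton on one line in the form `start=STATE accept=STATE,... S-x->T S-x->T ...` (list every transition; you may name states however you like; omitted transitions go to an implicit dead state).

Handle the two conditions separately and then intersect. The first has 3 states tracking the count of `b`s modulo 3; the second has 3 states tracking the input length modulo 3. A product state is a pair (one from each), accepting exactly when both do.
With 9 states:
        a   b  
>* S0   S1  S2 
   S1   S3  S4 
   S2   S4  S5 
   S3   S0  S6 
   S4   S6  S7 
   S5   S7  S0 
   S6   S2  S8 
   S7   S8  S1 
   S8   S5  S3 
(> = start, * = accepting)

start=S0 accept=S0 S0-a->S1 S0-b->S2 S1-a->S3 S1-b->S4 S2-a->S4 S2-b->S5 S3-a->S0 S3-b->S6 S4-a->S6 S4-b->S7 S5-a->S7 S5-b->S0 S6-a->S2 S6-b->S8 S7-a->S8 S7-b->S1 S8-a->S5 S8-b->S3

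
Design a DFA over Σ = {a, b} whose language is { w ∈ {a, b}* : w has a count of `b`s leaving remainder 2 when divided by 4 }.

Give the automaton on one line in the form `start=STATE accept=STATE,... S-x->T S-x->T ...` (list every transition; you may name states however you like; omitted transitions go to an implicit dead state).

The only thing that matters is how many `b`s have appeared, reduced mod 4. Use one state per residue: s0 for 0, …, s3 for 3. Reading `b` moves to the next residue; anything else stays put. s2 is accepting.
        a   b  
>  s0   s0  s1 
   s1   s1  s2 
 * s2   s2  s3 
   s3   s3  s0 
(> = start, * = accepting)

start=s0 accept=s2 s0-a->s0 s0-b->s1 s1-a->s1 s1-b->s2 s2-a->s2 s2-b->s3 s3-a->s3 s3-b->s0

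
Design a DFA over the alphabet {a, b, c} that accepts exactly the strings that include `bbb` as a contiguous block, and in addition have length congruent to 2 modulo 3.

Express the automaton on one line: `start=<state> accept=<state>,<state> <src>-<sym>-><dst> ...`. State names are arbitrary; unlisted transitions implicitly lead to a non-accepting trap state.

Handle the two conditions separately and then intersect. One (4 states) tracks whether and how much of `bbb` has been seen; the other (3 states) tracks the input length modulo 3. Each combined state is a pair, one component from each; accept when both components accept.
          a    b    c  
>  s0     s1   s2   s1 
   s1     s3   s4   s3 
   s2     s3   s5   s3 
   s3     s0   s6   s0 
   s4     s0   s7   s0 
   s5     s0   s8   s0 
   s6     s1   s9   s1 
   s7     s1  s10   s1 
   s8    s10  s10  s10 
   s9     s3  s11   s3 
   s10   s11  s11  s11 
 * s11    s8   s8   s8 
(> = start, * = accepting)

start=s0 accept=s11 s0-a->s1 s0-b->s2 s0-c->s1 s1-a->s3 s1-b->s4 s1-c->s3 s2-a->s3 s2-b->s5 s2-c->s3 s3-a->s0 s3-b->s6 s3-c->s0 s4-a->s0 s4-b->s7 s4-c->s0 s5-a->s0 s5-b->s8 s5-c->s0 s6-a->s1 s6-b->s9 s6-c->s1 s7-a->s1 s7-b->s10 s7-c->s1 s8-a->s10 s8-b->s10 s8-c->s10 s9-a->s3 s9-b->s11 s9-c->s3 s10-a->s11 s10-b->s11 s10-c->s11 s11-a->s8 s11-b->s8 s11-c->s8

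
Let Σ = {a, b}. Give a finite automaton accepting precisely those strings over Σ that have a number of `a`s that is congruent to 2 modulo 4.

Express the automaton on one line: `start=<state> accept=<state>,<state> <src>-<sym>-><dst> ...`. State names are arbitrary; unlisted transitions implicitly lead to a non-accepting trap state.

start=s0 accept=s2 s0-a->s1 s0-b->s0 s1-a->s2 s1-b->s1 s2-a->s3 s2-b->s2 s3-a->s0 s3-b->s3

Keep the running count of `a`s modulo 4: each `a` advances along the cycle s0 → s1 → s2 → s3 → s0 while other symbols loop. Accept at s2.
4 states suffice.
        a   b  
>  s0   s1  s0 
   s1   s2  s1 
 * s2   s3  s2 
   s3   s0  s3 
(> = start, * = accepting)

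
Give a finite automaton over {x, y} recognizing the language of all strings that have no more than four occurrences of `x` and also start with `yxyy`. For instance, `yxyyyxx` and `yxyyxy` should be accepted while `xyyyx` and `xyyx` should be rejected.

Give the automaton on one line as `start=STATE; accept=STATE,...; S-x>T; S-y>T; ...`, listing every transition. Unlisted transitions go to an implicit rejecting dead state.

start=s0; accept=s5,s6,s7,s8; s0-x>s1; s0-y>s2; s1-x>s1; s1-y>s1; s2-x>s3; s2-y>s1; s3-x>s1; s3-y>s4; s4-x>s1; s4-y>s5; s5-x>s6; s5-y>s5; s6-x>s7; s6-y>s6; s7-x>s8; s7-y>s7; s8-x>s1; s8-y>s8

Build one automaton per condition and run them in lockstep. The first has 6 states tracking the count of `x`s, saturating at 5; the second has 6 states tracking whether the input so far still matches the prefix `yxyy`. A product state is a pair (one from each), accepting exactly when both do. Minimizing collapses redundant product states.
        x   y  
>  s0   s1  s2 
   s1   s1  s1 
   s2   s3  s1 
   s3   s1  s4 
   s4   s1  s5 
 * s5   s6  s5 
 * s6   s7  s6 
 * s7   s8  s7 
 * s8   s1  s8 
(> = start, * = accepting)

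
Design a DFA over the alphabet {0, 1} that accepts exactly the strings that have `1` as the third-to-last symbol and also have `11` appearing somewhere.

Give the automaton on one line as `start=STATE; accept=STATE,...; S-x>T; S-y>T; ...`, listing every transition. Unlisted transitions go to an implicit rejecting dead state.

start=s0; accept=s13,s14,s15,s16; s0-0>s1; s0-1>s2; s1-0>s3; s1-1>s4; s2-0>s5; s2-1>s6; s3-0>s7; s3-1>s8; s4-0>s9; s4-1>s10; s5-0>s11; s5-1>s12; s6-0>s13; s6-1>s14; s7-0>s7; s7-1>s8; s8-0>s9; s8-1>s10; s9-0>s11; s9-1>s12; s10-0>s13; s10-1>s14; s11-0>s7; s11-1>s8; s12-0>s9; s12-1>s10; s13-0>s15; s13-1>s16; s14-0>s13; s14-1>s14; s15-0>s17; s15-1>s18; s16-0>s19; s16-1>s10; s17-0>s17; s17-1>s18; s18-0>s19; s18-1>s10; s19-0>s15; s19-1>s16

Run two small machines in parallel and take their product. One (15 states) tracks the last 3 symbols read; the other (3 states) tracks whether and how much of `11` has been seen. Each combined state is a pair, one component from each; accept when both components accept.
20 states suffice.
          0    1  
>  s0     s1   s2 
   s1     s3   s4 
   s2     s5   s6 
   s3     s7   s8 
   s4     s9  s10 
   s5    s11  s12 
   s6    s13  s14 
   s7     s7   s8 
   s8     s9  s10 
   s9    s11  s12 
   s10   s13  s14 
   s11    s7   s8 
   s12    s9  s10 
 * s13   s15  s16 
 * s14   s13  s14 
 * s15   s17  s18 
 * s16   s19  s10 
   s17   s17  s18 
   s18   s19  s10 
   s19   s15  s16 
(> = start, * = accepting)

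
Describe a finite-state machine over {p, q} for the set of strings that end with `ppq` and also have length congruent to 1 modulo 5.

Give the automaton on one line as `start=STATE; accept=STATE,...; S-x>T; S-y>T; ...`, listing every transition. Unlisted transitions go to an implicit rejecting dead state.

Run two small machines in parallel and take their product. The first has 4 states tracking how much of the suffix `ppq` has currently been matched; the second has 5 states tracking the input length modulo 5. A product state is a pair (one from each), accepting exactly when both do.
With 20 states:
       p  q 
>  A   B  C 
   B   D  E 
   C   F  E 
   D   G  H 
   E   I  J 
   F   G  J 
   G   K  L 
   H   M  N 
   I   K  N 
   J   M  N 
   K   O  P 
   L   Q  A 
   M   O  A 
   N   Q  A 
   O   R  S 
   P   B  C 
   Q   R  C 
   R   D  T 
 * S   F  E 
   T   I  J 
(> = start, * = accepting)

start=A; accept=S; A-p>B; A-q>C; B-p>D; B-q>E; C-p>F; C-q>E; D-p>G; D-q>H; E-p>I; E-q>J; F-p>G; F-q>J; G-p>K; G-q>L; H-p>M; H-q>N; I-p>K; I-q>N; J-p>M; J-q>N; K-p>O; K-q>P; L-p>Q; L-q>A; M-p>O; M-q>A; N-p>Q; N-q>A; O-p>R; O-q>S; P-p>B; P-q>C; Q-p>R; Q-q>C; R-p>D; R-q>T; S-p>F; S-q>E; T-p>I; T-q>J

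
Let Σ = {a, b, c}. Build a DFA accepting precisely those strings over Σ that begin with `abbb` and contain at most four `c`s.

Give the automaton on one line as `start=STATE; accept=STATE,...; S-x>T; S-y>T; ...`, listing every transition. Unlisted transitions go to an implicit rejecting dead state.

start=q0; accept=q8,q10,q12,q13,q14; q0-a>q1; q0-b>q2; q0-c>q3; q1-a>q2; q1-b>q4; q1-c>q3; q2-a>q2; q2-b>q2; q2-c>q3; q3-a>q3; q3-b>q3; q3-c>q5; q4-a>q2; q4-b>q6; q4-c>q3; q5-a>q5; q5-b>q5; q5-c>q7; q6-a>q2; q6-b>q8; q6-c>q3; q7-a>q7; q7-b>q7; q7-c>q9; q8-a>q8; q8-b>q8; q8-c>q10; q9-a>q9; q9-b>q9; q9-c>q11; q10-a>q10; q10-b>q10; q10-c>q12; q11-a>q11; q11-b>q11; q11-c>q11; q12-a>q12; q12-b>q12; q12-c>q13; q13-a>q13; q13-b>q13; q13-c>q14; q14-a>q14; q14-b>q14; q14-c>q15; q15-a>q15; q15-b>q15; q15-c>q15

Run two small machines in parallel and take their product. The first has 6 states tracking whether the input so far still matches the prefix `abbb`; the second has 6 states tracking the count of `c`s, saturating at 5. A product state is a pair (one from each), accepting exactly when both do.
16 states suffice.
          a    b    c  
>  q0     q1   q2   q3 
   q1     q2   q4   q3 
   q2     q2   q2   q3 
   q3     q3   q3   q5 
   q4     q2   q6   q3 
   q5     q5   q5   q7 
   q6     q2   q8   q3 
   q7     q7   q7   q9 
 * q8     q8   q8  q10 
   q9     q9   q9  q11 
 * q10   q10  q10  q12 
   q11   q11  q11  q11 
 * q12   q12  q12  q13 
 * q13   q13  q13  q14 
 * q14   q14  q14  q15 
   q15   q15  q15  q15 
(> = start, * = accepting)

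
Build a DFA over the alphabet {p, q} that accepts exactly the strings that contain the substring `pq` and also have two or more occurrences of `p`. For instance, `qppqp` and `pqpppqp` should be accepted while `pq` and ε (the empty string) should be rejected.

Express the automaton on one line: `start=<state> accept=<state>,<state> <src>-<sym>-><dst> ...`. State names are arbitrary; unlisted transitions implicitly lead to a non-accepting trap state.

Run two small machines in parallel and take their product. One (3 states) tracks whether and how much of `pq` has been seen; the other (4 states) tracks the count of `p`s, saturating at 3. Each combined state is a pair, one component from each; accept when both components accept. After merging equivalent states the machine shrinks.
A 5-state machine:
       p  q 
>  A   B  A 
   B   C  D 
   C   C  E 
   D   E  D 
 * E   E  E 
(> = start, * = accepting)

start=A accept=E A-p->B A-q->A B-p->C B-q->D C-p->C C-q->E D-p->E D-q->D E-p->E E-q->E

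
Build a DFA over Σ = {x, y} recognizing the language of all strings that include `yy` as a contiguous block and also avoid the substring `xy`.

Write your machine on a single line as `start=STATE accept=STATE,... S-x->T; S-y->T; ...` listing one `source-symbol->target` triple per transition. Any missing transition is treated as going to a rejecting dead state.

Handle the two conditions separately and then intersect. One (3 states) tracks whether and how much of `yy` has been seen; the other (3 states) tracks partial matches of the forbidden pattern `xy`. Each combined state is a pair, one component from each; accept when both components accept. After merging equivalent states the machine shrinks.
A 5-state machine:
        x   y  
>  s0   s1  s2 
   s1   s1  s1 
   s2   s1  s3 
 * s3   s4  s3 
 * s4   s4  s1 
(> = start, * = accepting)

start=s0; accept=s3,s4; s0-x->s1; s0-y->s2; s1-x->s1; s1-y->s1; s2-x->s1; s2-y->s3; s3-x->s4; s3-y->s3; s4-x->s4; s4-y->s1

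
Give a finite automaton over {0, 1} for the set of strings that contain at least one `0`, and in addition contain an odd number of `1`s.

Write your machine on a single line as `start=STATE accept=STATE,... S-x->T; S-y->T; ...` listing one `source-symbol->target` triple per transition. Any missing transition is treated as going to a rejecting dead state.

start=q0; accept=q4,q5; q0-0->q1; q0-1->q2; q1-0->q3; q1-1->q4; q2-0->q4; q2-1->q0; q3-0->q3; q3-1->q5; q4-0->q5; q4-1->q1; q5-0->q5; q5-1->q3

Build one automaton per condition and run them in lockstep. One (3 states) tracks the count of `0`s, saturating at 2; the other (2 states) tracks the count of `1`s modulo 2. Each combined state is a pair, one component from each; accept when both components accept.
        0   1  
>  q0   q1  q2 
   q1   q3  q4 
   q2   q4  q0 
   q3   q3  q5 
 * q4   q5  q1 
 * q5   q5  q3 
(> = start, * = accepting)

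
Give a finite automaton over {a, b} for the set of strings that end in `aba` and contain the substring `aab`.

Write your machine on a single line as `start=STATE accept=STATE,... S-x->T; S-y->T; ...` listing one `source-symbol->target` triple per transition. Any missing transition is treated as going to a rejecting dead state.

Build one automaton per condition and run them in lockstep. The first has 4 states tracking how much of the suffix `aba` has currently been matched; the second has 4 states tracking whether and how much of `aab` has been seen. A product state is a pair (one from each), accepting exactly when both do.
9 states suffice.
        a   b  
>  q0   q1  q0 
   q1   q2  q3 
   q2   q2  q4 
   q3   q5  q0 
   q4   q6  q7 
   q5   q2  q3 
 * q6   q8  q4 
   q7   q8  q7 
   q8   q8  q4 
(> = start, * = accepting)

start=q0; accept=q6; q0-a->q1; q0-b->q0; q1-a->q2; q1-b->q3; q2-a->q2; q2-b->q4; q3-a->q5; q3-b->q0; q4-a->q6; q4-b->q7; q5-a->q2; q5-b->q3; q6-a->q8; q6-b->q4; q7-a->q8; q7-b->q7; q8-a->q8; q8-b->q4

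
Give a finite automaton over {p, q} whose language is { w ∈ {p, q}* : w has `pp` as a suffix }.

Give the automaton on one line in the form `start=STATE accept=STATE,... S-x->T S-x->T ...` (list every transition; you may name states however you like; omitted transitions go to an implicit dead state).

Let each state record the length of the longest suffix of the input read so far that is also a prefix of `pp`. B means the last symbol is `p`; C means the last 2 symbols are `pp`. Accept only at C, where the string currently ends in `pp`.
3 states suffice.
       p  q 
>  A   B  A 
   B   C  A 
 * C   C  A 
(> = start, * = accepting)

start=A accept=C A-p->B A-q->A B-p->C B-q->A C-p->C C-q->A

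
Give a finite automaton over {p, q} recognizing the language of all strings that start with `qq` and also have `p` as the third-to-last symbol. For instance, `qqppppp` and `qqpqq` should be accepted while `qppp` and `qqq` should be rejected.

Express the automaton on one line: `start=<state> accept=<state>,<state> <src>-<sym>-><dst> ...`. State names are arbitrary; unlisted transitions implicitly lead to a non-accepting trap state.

start=S0 accept=S7,S8,S9,S10 S0-p->S1 S0-q->S2 S1-p->S1 S1-q->S1 S2-p->S1 S2-q->S3 S3-p->S4 S3-q->S3 S4-p->S5 S4-q->S6 S5-p->S7 S5-q->S8 S6-p->S9 S6-q->S10 S7-p->S7 S7-q->S8 S8-p->S9 S8-q->S10 S9-p->S5 S9-q->S6 S10-p->S4 S10-q->S3

Run two small machines in parallel and take their product. The first has 4 states tracking whether the input so far still matches the prefix `qq`; the second has 15 states tracking the last 3 symbols read. A product state is a pair (one from each), accepting exactly when both do. Minimizing collapses redundant product states.
An 11-state machine:
          p    q  
>  S0     S1   S2 
   S1     S1   S1 
   S2     S1   S3 
   S3     S4   S3 
   S4     S5   S6 
   S5     S7   S8 
   S6     S9  S10 
 * S7     S7   S8 
 * S8     S9  S10 
 * S9     S5   S6 
 * S10    S4   S3 
(> = start, * = accepting)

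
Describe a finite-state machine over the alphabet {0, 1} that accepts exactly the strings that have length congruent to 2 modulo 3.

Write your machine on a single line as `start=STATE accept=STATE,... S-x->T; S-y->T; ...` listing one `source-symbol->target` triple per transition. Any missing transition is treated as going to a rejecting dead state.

start=q0; accept=q2; q0-0->q1; q0-1->q1; q1-0->q2; q1-1->q2; q2-0->q0; q2-1->q0

Only the length mod 3 matters, so use a 3-cycle: from any state, every input symbol moves to the next state, wrapping q2 back to q0. Mark q2 accepting.
        0   1  
>  q0   q1  q1 
   q1   q2  q2 
 * q2   q0  q0 
(> = start, * = accepting)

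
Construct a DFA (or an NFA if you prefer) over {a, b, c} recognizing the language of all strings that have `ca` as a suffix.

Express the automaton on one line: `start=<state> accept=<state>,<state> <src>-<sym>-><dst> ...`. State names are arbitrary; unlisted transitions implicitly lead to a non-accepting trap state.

Let each state record the length of the longest suffix of the input read so far that is also a prefix of `ca`. q1 means the last symbol is `c`; q2 means the last 2 symbols are `ca`. Accept only at q2, where the string currently ends in `ca`.
3 states suffice.
        a   b   c  
>  q0   q0  q0  q1 
   q1   q2  q0  q1 
 * q2   q0  q0  q1 
(> = start, * = accepting)

start=q0 accept=q2 q0-a->q0 q0-b->q0 q0-c->q1 q1-a->q2 q1-b->q0 q1-c->q1 q2-a->q0 q2-b->q0 q2-c->q1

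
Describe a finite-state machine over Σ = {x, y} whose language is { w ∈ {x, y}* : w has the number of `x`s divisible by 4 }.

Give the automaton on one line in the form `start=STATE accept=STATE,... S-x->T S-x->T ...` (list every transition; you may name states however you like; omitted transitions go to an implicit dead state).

start=q0 accept=q0 q0-x->q1 q0-y->q0 q1-x->q2 q1-y->q1 q2-x->q3 q2-y->q2 q3-x->q0 q3-y->q3

Keep the running count of `x`s modulo 4: each `x` advances along the cycle q0 → q1 → q2 → q3 → q0 while other symbols loop. Accept at q0.
A 4-state machine:
        x   y  
>* q0   q1  q0 
   q1   q2  q1 
   q2   q3  q2 
   q3   q0  q3 
(> = start, * = accepting)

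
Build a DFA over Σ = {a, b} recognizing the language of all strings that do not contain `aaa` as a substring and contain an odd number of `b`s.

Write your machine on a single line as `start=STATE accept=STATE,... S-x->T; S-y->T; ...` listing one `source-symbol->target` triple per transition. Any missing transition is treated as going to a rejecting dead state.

start=s0; accept=s2,s4,s6; s0-a->s1; s0-b->s2; s1-a->s3; s1-b->s2; s2-a->s4; s2-b->s0; s3-a->s5; s3-b->s2; s4-a->s6; s4-b->s0; s5-a->s5; s5-b->s5; s6-a->s5; s6-b->s0

Handle the two conditions separately and then intersect. One (4 states) tracks partial matches of the forbidden pattern `aaa`; the other (2 states) tracks the count of `b`s modulo 2. Each combined state is a pair, one component from each; accept when both components accept. After merging equivalent states the machine shrinks.
7 states suffice.
        a   b  
>  s0   s1  s2 
   s1   s3  s2 
 * s2   s4  s0 
   s3   s5  s2 
 * s4   s6  s0 
   s5   s5  s5 
 * s6   s5  s0 
(> = start, * = accepting)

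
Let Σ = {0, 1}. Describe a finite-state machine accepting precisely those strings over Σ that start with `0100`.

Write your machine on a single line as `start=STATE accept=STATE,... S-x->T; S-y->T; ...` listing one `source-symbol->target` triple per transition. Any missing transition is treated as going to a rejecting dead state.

start=q0; accept=q4; q0-0->q1; q0-1->q5; q1-0->q5; q1-1->q2; q2-0->q3; q2-1->q5; q3-0->q4; q3-1->q5; q4-0->q4; q4-1->q4; q5-0->q5; q5-1->q5

Check the first 4 symbols one by one: q0 through q3 record how many have matched `0100` so far; any wrong symbol goes to the dead state q5. After all 4 match we enter the accepting sink q4.
With 6 states:
        0   1  
>  q0   q1  q5 
   q1   q5  q2 
   q2   q3  q5 
   q3   q4  q5 
 * q4   q4  q4 
   q5   q5  q5 
(> = start, * = accepting)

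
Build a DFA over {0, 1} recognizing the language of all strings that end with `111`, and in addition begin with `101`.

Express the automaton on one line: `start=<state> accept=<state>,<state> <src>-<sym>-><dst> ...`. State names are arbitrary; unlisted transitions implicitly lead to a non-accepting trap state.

start=A accept=H A-0->B A-1->C B-0->B B-1->B C-0->D C-1->B D-0->B D-1->E E-0->F E-1->G F-0->F F-1->E G-0->F G-1->H H-0->F H-1->H

Run two small machines in parallel and take their product. One (4 states) tracks how much of the suffix `111` has currently been matched; the other (5 states) tracks whether the input so far still matches the prefix `101`. Each combined state is a pair, one component from each; accept when both components accept. After merging equivalent states the machine shrinks.
8 states suffice.
       0  1 
>  A   B  C 
   B   B  B 
   C   D  B 
   D   B  E 
   E   F  G 
   F   F  E 
   G   F  H 
 * H   F  H 
(> = start, * = accepting)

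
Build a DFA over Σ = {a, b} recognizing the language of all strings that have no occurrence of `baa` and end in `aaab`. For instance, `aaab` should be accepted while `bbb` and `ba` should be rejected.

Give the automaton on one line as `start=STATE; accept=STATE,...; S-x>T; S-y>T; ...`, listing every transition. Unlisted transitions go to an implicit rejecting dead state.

start=q0; accept=q7; q0-a>q1; q0-b>q2; q1-a>q3; q1-b>q2; q2-a>q4; q2-b>q2; q3-a>q5; q3-b>q2; q4-a>q6; q4-b>q2; q5-a>q5; q5-b>q7; q6-a>q8; q6-b>q9; q7-a>q4; q7-b>q2; q8-a>q8; q8-b>q10; q9-a>q11; q9-b>q9; q10-a>q11; q10-b>q9; q11-a>q6; q11-b>q9

Run two small machines in parallel and take their product. One (4 states) tracks partial matches of the forbidden pattern `baa`; the other (5 states) tracks how much of the suffix `aaab` has currently been matched. Each combined state is a pair, one component from each; accept when both components accept.
          a    b  
>  q0     q1   q2 
   q1     q3   q2 
   q2     q4   q2 
   q3     q5   q2 
   q4     q6   q2 
   q5     q5   q7 
   q6     q8   q9 
 * q7     q4   q2 
   q8     q8  q10 
   q9    q11   q9 
   q10   q11   q9 
   q11    q6   q9 
(> = start, * = accepting)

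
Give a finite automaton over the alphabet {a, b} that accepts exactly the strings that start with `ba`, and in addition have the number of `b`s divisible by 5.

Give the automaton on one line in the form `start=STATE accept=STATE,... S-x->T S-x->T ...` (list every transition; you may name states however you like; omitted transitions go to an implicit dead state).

start=S0 accept=S7 S0-a->S1 S0-b->S2 S1-a->S1 S1-b->S1 S2-a->S3 S2-b->S1 S3-a->S3 S3-b->S4 S4-a->S4 S4-b->S5 S5-a->S5 S5-b->S6 S6-a->S6 S6-b->S7 S7-a->S7 S7-b->S3

Handle the two conditions separately and then intersect. The first has 4 states tracking whether the input so far still matches the prefix `ba`; the second has 5 states tracking the count of `b`s modulo 5. A product state is a pair (one from each), accepting exactly when both do. Equivalent product states are then merged.
8 states suffice.
        a   b  
>  S0   S1  S2 
   S1   S1  S1 
   S2   S3  S1 
   S3   S3  S4 
   S4   S4  S5 
   S5   S5  S6 
   S6   S6  S7 
 * S7   S7  S3 
(> = start, * = accepting)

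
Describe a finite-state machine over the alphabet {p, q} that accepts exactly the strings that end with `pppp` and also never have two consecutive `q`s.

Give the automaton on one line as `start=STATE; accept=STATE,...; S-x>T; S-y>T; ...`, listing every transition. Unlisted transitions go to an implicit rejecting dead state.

start=s0; accept=s7; s0-p>s1; s0-q>s2; s1-p>s3; s1-q>s2; s2-p>s1; s2-q>s4; s3-p>s5; s3-q>s2; s4-p>s6; s4-q>s4; s5-p>s7; s5-q>s2; s6-p>s8; s6-q>s4; s7-p>s7; s7-q>s2; s8-p>s9; s8-q>s4; s9-p>s10; s9-q>s4; s10-p>s10; s10-q>s4

Handle the two conditions separately and then intersect. One (5 states) tracks how much of the suffix `pppp` has currently been matched; the other (3 states) tracks partial matches of the forbidden pattern `qq`. Each combined state is a pair, one component from each; accept when both components accept.
With 11 states:
          p    q  
>  s0     s1   s2 
   s1     s3   s2 
   s2     s1   s4 
   s3     s5   s2 
   s4     s6   s4 
   s5     s7   s2 
   s6     s8   s4 
 * s7     s7   s2 
   s8     s9   s4 
   s9    s10   s4 
   s10   s10   s4 
(> = start, * = accepting)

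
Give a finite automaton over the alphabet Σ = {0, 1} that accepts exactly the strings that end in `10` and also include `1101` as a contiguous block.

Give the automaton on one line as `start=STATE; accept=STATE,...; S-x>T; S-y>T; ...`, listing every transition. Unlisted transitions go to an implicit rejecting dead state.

Handle the two conditions separately and then intersect. One (3 states) tracks how much of the suffix `10` has currently been matched; the other (5 states) tracks whether and how much of `1101` has been seen. Each combined state is a pair, one component from each; accept when both components accept.
       0  1 
>  A   A  B 
   B   C  D 
   C   A  B 
   D   E  D 
   E   A  F 
   F   G  F 
 * G   H  F 
   H   H  F 
(> = start, * = accepting)

start=A; accept=G; A-0>A; A-1>B; B-0>C; B-1>D; C-0>A; C-1>B; D-0>E; D-1>D; E-0>A; E-1>F; F-0>G; F-1>F; G-0>H; G-1>F; H-0>H; H-1>F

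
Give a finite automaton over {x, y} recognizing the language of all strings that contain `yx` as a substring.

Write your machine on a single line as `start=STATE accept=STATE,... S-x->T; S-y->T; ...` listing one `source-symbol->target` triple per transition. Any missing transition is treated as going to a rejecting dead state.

start=S0; accept=S2; S0-x->S0; S0-y->S1; S1-x->S2; S1-y->S1; S2-x->S2; S2-y->S2

Track how much of `yx` has been matched so far: state S0 is no progress, S2 is the absorbing accept state reached once `yx` has occurred. Intermediate states record partial matches; on a mismatch, fall back to the longest reusable overlap.
        x   y  
>  S0   S0  S1 
   S1   S2  S1 
 * S2   S2  S2 
(> = start, * = accepting)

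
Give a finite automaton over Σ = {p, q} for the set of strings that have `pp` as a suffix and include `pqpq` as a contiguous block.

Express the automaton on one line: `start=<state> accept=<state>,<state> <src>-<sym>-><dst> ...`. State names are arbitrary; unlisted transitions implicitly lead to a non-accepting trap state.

start=s0 accept=s6 s0-p->s1 s0-q->s0 s1-p->s1 s1-q->s2 s2-p->s3 s2-q->s0 s3-p->s1 s3-q->s4 s4-p->s5 s4-q->s4 s5-p->s6 s5-q->s4 s6-p->s6 s6-q->s4

Build one automaton per condition and run them in lockstep. One (3 states) tracks how much of the suffix `pp` has currently been matched; the other (5 states) tracks whether and how much of `pqpq` has been seen. Each combined state is a pair, one component from each; accept when both components accept. Equivalent product states are then merged.
A 7-state machine:
        p   q  
>  s0   s1  s0 
   s1   s1  s2 
   s2   s3  s0 
   s3   s1  s4 
   s4   s5  s4 
   s5   s6  s4 
 * s6   s6  s4 
(> = start, * = accepting)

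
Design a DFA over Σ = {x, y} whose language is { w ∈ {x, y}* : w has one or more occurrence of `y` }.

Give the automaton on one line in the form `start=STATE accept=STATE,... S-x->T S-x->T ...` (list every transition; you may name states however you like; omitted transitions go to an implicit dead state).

Only the number of `y`s matters, and only up to 2. Make a chain q0 → q1 → q2 advanced by each `y` (with q2 absorbing); every other symbol self-loops. The accepting set is {q1, q2}.
With 3 states:
        x   y  
>  q0   q0  q1 
 * q1   q1  q2 
 * q2   q2  q2 
(> = start, * = accepting)

start=q0 accept=q1,q2 q0-x->q0 q0-y->q1 q1-x->q1 q1-y->q2 q2-x->q2 q2-y->q2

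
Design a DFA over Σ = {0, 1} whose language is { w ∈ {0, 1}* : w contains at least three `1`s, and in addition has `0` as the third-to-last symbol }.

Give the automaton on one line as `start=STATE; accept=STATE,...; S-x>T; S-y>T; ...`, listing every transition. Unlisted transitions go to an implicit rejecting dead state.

start=S0; accept=S7,S11,S12,S14; S0-0>S0; S0-1>S1; S1-0>S2; S1-1>S3; S2-0>S2; S2-1>S4; S3-0>S5; S3-1>S6; S4-0>S5; S4-1>S7; S5-0>S8; S5-1>S9; S6-0>S10; S6-1>S6; S7-0>S10; S7-1>S6; S8-0>S8; S8-1>S11; S9-0>S12; S9-1>S7; S10-0>S13; S10-1>S9; S11-0>S12; S11-1>S7; S12-0>S13; S12-1>S9; S13-0>S14; S13-1>S11; S14-0>S14; S14-1>S11

Handle the two conditions separately and then intersect. One (5 states) tracks the count of `1`s, saturating at 4; the other (15 states) tracks the last 3 symbols read. Each combined state is a pair, one component from each; accept when both components accept. After merging equivalent states the machine shrinks.
With 15 states:
          0    1  
>  S0     S0   S1 
   S1     S2   S3 
   S2     S2   S4 
   S3     S5   S6 
   S4     S5   S7 
   S5     S8   S9 
   S6    S10   S6 
 * S7    S10   S6 
   S8     S8  S11 
   S9    S12   S7 
   S10   S13   S9 
 * S11   S12   S7 
 * S12   S13   S9 
   S13   S14  S11 
 * S14   S14  S11 
(> = start, * = accepting)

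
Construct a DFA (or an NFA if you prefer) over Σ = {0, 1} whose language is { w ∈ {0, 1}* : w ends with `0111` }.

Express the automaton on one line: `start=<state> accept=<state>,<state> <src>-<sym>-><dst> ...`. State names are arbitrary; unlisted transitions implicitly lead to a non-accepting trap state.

Let each state record the length of the longest suffix of the input read so far that is also a prefix of `0111`. S1 means the last symbol is `0`; S2 means the last 2 symbols are `01`; S3 means the last 3 symbols are `011`; S4 means the last 4 symbols are `0111`. Accept only at S4, where the string currently ends in `0111`.
With 5 states:
        0   1  
>  S0   S1  S0 
   S1   S1  S2 
   S2   S1  S3 
   S3   S1  S4 
 * S4   S1  S0 
(> = start, * = accepting)

start=S0 accept=S4 S0-0->S1 S0-1->S0 S1-0->S1 S1-1->S2 S2-0->S1 S2-1->S3 S3-0->S1 S3-1->S4 S4-0->S1 S4-1->S0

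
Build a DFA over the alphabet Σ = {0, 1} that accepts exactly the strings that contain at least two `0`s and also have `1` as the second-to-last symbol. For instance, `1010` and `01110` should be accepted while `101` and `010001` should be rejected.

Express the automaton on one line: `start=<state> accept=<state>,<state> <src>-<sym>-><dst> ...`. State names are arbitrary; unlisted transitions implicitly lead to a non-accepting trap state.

start=S0 accept=S5,S6 S0-0->S1 S0-1->S0 S1-0->S2 S1-1->S3 S2-0->S2 S2-1->S4 S3-0->S5 S3-1->S3 S4-0->S5 S4-1->S6 S5-0->S2 S5-1->S4 S6-0->S5 S6-1->S6

Handle the two conditions separately and then intersect. One (4 states) tracks the count of `0`s, saturating at 3; the other (7 states) tracks the last 2 symbols read. Each combined state is a pair, one component from each; accept when both components accept. Equivalent product states are then merged.
7 states suffice.
        0   1  
>  S0   S1  S0 
   S1   S2  S3 
   S2   S2  S4 
   S3   S5  S3 
   S4   S5  S6 
 * S5   S2  S4 
 * S6   S5  S6 
(> = start, * = accepting)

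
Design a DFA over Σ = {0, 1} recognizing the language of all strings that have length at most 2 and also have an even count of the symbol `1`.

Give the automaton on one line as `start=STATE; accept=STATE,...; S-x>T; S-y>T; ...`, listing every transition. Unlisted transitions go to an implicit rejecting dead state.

Run two small machines in parallel and take their product. The first has 4 states tracking the input length, saturating at 3; the second has 2 states tracking the count of `1`s modulo 2. A product state is a pair (one from each), accepting exactly when both do.
A 7-state machine:
       0  1 
>* A   B  C 
 * B   D  E 
   C   E  D 
 * D   F  G 
   E   G  F 
   F   F  G 
   G   G  F 
(> = start, * = accepting)

start=A; accept=A,B,D; A-0>B; A-1>C; B-0>D; B-1>E; C-0>E; C-1>D; D-0>F; D-1>G; E-0>G; E-1>F; F-0>F; F-1>G; G-0>G; G-1>F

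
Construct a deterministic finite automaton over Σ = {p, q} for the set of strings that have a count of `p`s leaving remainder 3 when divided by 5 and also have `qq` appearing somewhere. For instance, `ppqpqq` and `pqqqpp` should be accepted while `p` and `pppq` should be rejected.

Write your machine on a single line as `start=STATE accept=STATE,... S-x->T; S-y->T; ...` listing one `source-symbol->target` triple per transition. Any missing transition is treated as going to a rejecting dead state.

start=A; accept=N; A-p->B; A-q->C; B-p->D; B-q->E; C-p->B; C-q->F; D-p->G; D-q->H; E-p->D; E-q->I; F-p->I; F-q->F; G-p->J; G-q->K; H-p->G; H-q->L; I-p->L; I-q->I; J-p->A; J-q->M; K-p->J; K-q->N; L-p->N; L-q->L; M-p->A; M-q->O; N-p->O; N-q->N; O-p->F; O-q->O

Build one automaton per condition and run them in lockstep. The first has 5 states tracking the count of `p`s modulo 5; the second has 3 states tracking whether and how much of `qq` has been seen. A product state is a pair (one from each), accepting exactly when both do.
       p  q 
>  A   B  C 
   B   D  E 
   C   B  F 
   D   G  H 
   E   D  I 
   F   I  F 
   G   J  K 
   H   G  L 
   I   L  I 
   J   A  M 
   K   J  N 
   L   N  L 
   M   A  O 
 * N   O  N 
   O   F  O 
(> = start, * = accepting)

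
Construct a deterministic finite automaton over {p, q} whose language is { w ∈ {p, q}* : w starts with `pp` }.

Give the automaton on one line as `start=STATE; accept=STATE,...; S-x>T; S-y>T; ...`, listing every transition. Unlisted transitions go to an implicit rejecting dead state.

Walk along `pp` while the input agrees: from s0 take `p` to s1, and so on. Any deviation drops to the rejecting sink s3. Once s2 is reached the prefix is confirmed and every continuation is accepted.
A 4-state machine:
        p   q  
>  s0   s1  s3 
   s1   s2  s3 
 * s2   s2  s2 
   s3   s3  s3 
(> = start, * = accepting)

start=s0; accept=s2; s0-p>s1; s0-q>s3; s1-p>s2; s1-q>s3; s2-p>s2; s2-q>s2; s3-p>s3; s3-q>s3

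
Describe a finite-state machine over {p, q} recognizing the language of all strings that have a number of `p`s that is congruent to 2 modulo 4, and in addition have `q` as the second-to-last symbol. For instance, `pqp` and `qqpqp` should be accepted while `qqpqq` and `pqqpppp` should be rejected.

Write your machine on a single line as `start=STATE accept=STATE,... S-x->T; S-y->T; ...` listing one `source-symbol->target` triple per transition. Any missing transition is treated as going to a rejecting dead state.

Run two small machines in parallel and take their product. The first has 4 states tracking the count of `p`s modulo 4; the second has 7 states tracking the last 2 symbols read. A product state is a pair (one from each), accepting exactly when both do. Minimizing collapses redundant product states.
With 8 states:
        p   q  
>  s0   s1  s0 
   s1   s2  s3 
   s2   s4  s5 
   s3   s6  s3 
   s4   s0  s4 
   s5   s4  s7 
 * s6   s4  s5 
 * s7   s4  s7 
(> = start, * = accepting)

start=s0; accept=s6,s7; s0-p->s1; s0-q->s0; s1-p->s2; s1-q->s3; s2-p->s4; s2-q->s5; s3-p->s6; s3-q->s3; s4-p->s0; s4-q->s4; s5-p->s4; s5-q->s7; s6-p->s4; s6-q->s5; s7-p->s4; s7-q->s7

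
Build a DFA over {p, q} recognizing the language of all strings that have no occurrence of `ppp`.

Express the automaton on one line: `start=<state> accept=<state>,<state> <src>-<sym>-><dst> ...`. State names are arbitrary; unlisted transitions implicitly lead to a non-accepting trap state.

Track partial matches of the forbidden pattern `ppp`. State s3 is a dead state reached once `ppp` has occurred; every other state accepts. s0 means no part of `ppp` is currently matched.
        p   q  
>* s0   s1  s0 
 * s1   s2  s0 
 * s2   s3  s0 
   s3   s3  s3 
(> = start, * = accepting)

start=s0 accept=s0,s1,s2 s0-p->s1 s0-q->s0 s1-p->s2 s1-q->s0 s2-p->s3 s2-q->s0 s3-p->s3 s3-q->s3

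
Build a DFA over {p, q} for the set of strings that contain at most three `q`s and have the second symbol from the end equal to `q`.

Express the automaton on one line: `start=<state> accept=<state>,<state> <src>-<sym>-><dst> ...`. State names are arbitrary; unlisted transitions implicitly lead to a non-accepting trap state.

Handle the two conditions separately and then intersect. The first has 5 states tracking the count of `q`s, saturating at 4; the second has 7 states tracking the last 2 symbols read. A product state is a pair (one from each), accepting exactly when both do.
A 19-state machine:
          p    q  
>  S0     S1   S2 
   S1     S3   S4 
   S2     S5   S6 
   S3     S3   S4 
   S4     S5   S6 
 * S5     S7   S8 
 * S6     S9  S10 
   S7     S7   S8 
   S8     S9  S10 
 * S9    S11  S12 
 * S10   S13  S14 
   S11   S11  S12 
   S12   S13  S14 
 * S13   S15  S16 
   S14   S17  S14 
   S15   S15  S16 
   S16   S17  S14 
   S17   S18  S16 
   S18   S18  S16 
(> = start, * = accepting)

start=S0 accept=S5,S6,S9,S10,S13 S0-p->S1 S0-q->S2 S1-p->S3 S1-q->S4 S2-p->S5 S2-q->S6 S3-p->S3 S3-q->S4 S4-p->S5 S4-q->S6 S5-p->S7 S5-q->S8 S6-p->S9 S6-q->S10 S7-p->S7 S7-q->S8 S8-p->S9 S8-q->S10 S9-p->S11 S9-q->S12 S10-p->S13 S10-q->S14 S11-p->S11 S11-q->S12 S12-p->S13 S12-q->S14 S13-p->S15 S13-q->S16 S14-p->S17 S14-q->S14 S15-p->S15 S15-q->S16 S16-p->S17 S16-q->S14 S17-p->S18 S17-q->S16 S18-p->S18 S18-q->S16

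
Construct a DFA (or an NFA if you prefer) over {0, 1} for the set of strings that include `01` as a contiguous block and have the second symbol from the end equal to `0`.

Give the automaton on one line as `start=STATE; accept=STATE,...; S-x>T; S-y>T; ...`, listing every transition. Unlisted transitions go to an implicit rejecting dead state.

start=A; accept=C,F; A-0>B; A-1>A; B-0>B; B-1>C; C-0>D; C-1>E; D-0>F; D-1>C; E-0>D; E-1>E; F-0>F; F-1>C

Handle the two conditions separately and then intersect. One (3 states) tracks whether and how much of `01` has been seen; the other (7 states) tracks the last 2 symbols read. Each combined state is a pair, one component from each; accept when both components accept. Minimizing collapses redundant product states.
       0  1 
>  A   B  A 
   B   B  C 
 * C   D  E 
   D   F  C 
   E   D  E 
 * F   F  C 
(> = start, * = accepting)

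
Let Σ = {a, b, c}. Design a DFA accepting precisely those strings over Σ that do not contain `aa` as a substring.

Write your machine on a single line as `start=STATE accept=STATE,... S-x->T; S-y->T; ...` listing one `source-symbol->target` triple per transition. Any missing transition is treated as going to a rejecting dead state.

start=q0; accept=q0,q1; q0-a->q1; q0-b->q0; q0-c->q0; q1-a->q2; q1-b->q0; q1-c->q0; q2-a->q2; q2-b->q2; q2-c->q2

This is the complement of 'contains `aa`'. Use the same substring-matching states — q0 through q2 holding how much of `aa` has just been matched — but flip the accepting set: everything except the trap q2 accepts.
With 3 states:
        a   b   c  
>* q0   q1  q0  q0 
 * q1   q2  q0  q0 
   q2   q2  q2  q2 
(> = start, * = accepting)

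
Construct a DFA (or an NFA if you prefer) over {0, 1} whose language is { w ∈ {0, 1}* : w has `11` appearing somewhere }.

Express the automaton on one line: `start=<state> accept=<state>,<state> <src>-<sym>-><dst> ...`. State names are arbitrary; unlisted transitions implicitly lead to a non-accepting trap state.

start=s0 accept=s2 s0-0->s0 s0-1->s1 s1-0->s0 s1-1->s2 s2-0->s2 s2-1->s2

States s0..s1 record the length of the longest prefix of `11` that matches the current input suffix. Reaching s2 means `11` has been seen, and we stay there forever. Accept from s2.
With 3 states:
        0   1  
>  s0   s0  s1 
   s1   s0  s2 
 * s2   s2  s2 
(> = start, * = accepting)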